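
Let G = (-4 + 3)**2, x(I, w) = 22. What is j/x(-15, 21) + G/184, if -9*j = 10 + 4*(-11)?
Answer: 3227/18216 ≈ 0.17715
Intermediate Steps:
j = 34/9 (j = -(10 + 4*(-11))/9 = -(10 - 44)/9 = -1/9*(-34) = 34/9 ≈ 3.7778)
G = 1 (G = (-1)**2 = 1)
j/x(-15, 21) + G/184 = (34/9)/22 + 1/184 = (34/9)*(1/22) + 1*(1/184) = 17/99 + 1/184 = 3227/18216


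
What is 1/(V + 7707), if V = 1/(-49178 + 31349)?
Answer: 17829/137408102 ≈ 0.00012975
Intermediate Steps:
V = -1/17829 (V = 1/(-17829) = -1/17829 ≈ -5.6088e-5)
1/(V + 7707) = 1/(-1/17829 + 7707) = 1/(137408102/17829) = 17829/137408102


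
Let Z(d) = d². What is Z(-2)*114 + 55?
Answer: 511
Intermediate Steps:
Z(-2)*114 + 55 = (-2)²*114 + 55 = 4*114 + 55 = 456 + 55 = 511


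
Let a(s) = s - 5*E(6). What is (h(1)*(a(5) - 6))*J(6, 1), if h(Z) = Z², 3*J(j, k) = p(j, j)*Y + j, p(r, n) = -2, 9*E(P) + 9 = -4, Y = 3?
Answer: 0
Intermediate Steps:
E(P) = -13/9 (E(P) = -1 + (⅑)*(-4) = -1 - 4/9 = -13/9)
a(s) = 65/9 + s (a(s) = s - 5*(-13/9) = s + 65/9 = 65/9 + s)
J(j, k) = -2 + j/3 (J(j, k) = (-2*3 + j)/3 = (-6 + j)/3 = -2 + j/3)
(h(1)*(a(5) - 6))*J(6, 1) = (1²*((65/9 + 5) - 6))*(-2 + (⅓)*6) = (1*(110/9 - 6))*(-2 + 2) = (1*(56/9))*0 = (56/9)*0 = 0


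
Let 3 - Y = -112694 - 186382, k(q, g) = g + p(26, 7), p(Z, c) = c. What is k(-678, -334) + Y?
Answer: 298752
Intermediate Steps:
k(q, g) = 7 + g (k(q, g) = g + 7 = 7 + g)
Y = 299079 (Y = 3 - (-112694 - 186382) = 3 - 1*(-299076) = 3 + 299076 = 299079)
k(-678, -334) + Y = (7 - 334) + 299079 = -327 + 299079 = 298752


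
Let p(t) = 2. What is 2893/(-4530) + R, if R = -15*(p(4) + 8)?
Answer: -682393/4530 ≈ -150.64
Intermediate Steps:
R = -150 (R = -15*(2 + 8) = -15*10 = -150)
2893/(-4530) + R = 2893/(-4530) - 150 = 2893*(-1/4530) - 150 = -2893/4530 - 150 = -682393/4530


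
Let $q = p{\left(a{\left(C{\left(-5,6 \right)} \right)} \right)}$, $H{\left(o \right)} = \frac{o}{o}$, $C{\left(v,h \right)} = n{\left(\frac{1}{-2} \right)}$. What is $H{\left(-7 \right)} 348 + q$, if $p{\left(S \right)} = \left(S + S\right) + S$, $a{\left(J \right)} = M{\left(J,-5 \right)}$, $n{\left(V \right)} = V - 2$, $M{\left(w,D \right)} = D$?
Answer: $333$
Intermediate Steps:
$n{\left(V \right)} = -2 + V$
$C{\left(v,h \right)} = - \frac{5}{2}$ ($C{\left(v,h \right)} = -2 + \frac{1}{-2} = -2 - \frac{1}{2} = - \frac{5}{2}$)
$a{\left(J \right)} = -5$
$H{\left(o \right)} = 1$
$p{\left(S \right)} = 3 S$ ($p{\left(S \right)} = 2 S + S = 3 S$)
$q = -15$ ($q = 3 \left(-5\right) = -15$)
$H{\left(-7 \right)} 348 + q = 1 \cdot 348 - 15 = 348 - 15 = 333$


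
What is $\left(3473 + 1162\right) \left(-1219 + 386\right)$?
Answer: $-3860955$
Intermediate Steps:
$\left(3473 + 1162\right) \left(-1219 + 386\right) = 4635 \left(-833\right) = -3860955$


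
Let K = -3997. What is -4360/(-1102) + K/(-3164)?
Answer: 1299981/249052 ≈ 5.2197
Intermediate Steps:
-4360/(-1102) + K/(-3164) = -4360/(-1102) - 3997/(-3164) = -4360*(-1/1102) - 3997*(-1/3164) = 2180/551 + 571/452 = 1299981/249052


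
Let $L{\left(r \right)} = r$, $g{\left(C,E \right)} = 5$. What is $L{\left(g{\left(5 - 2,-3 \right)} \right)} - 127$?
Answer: $-122$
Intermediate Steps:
$L{\left(g{\left(5 - 2,-3 \right)} \right)} - 127 = 5 - 127 = -122$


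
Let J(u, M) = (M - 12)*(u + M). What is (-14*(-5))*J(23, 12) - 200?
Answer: -200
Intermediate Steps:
J(u, M) = (-12 + M)*(M + u)
(-14*(-5))*J(23, 12) - 200 = (-14*(-5))*(12² - 12*12 - 12*23 + 12*23) - 200 = 70*(144 - 144 - 276 + 276) - 200 = 70*0 - 200 = 0 - 200 = -200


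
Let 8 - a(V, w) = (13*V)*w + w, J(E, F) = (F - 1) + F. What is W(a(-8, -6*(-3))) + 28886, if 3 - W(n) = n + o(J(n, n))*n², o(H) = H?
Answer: -12907777785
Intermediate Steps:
J(E, F) = -1 + 2*F (J(E, F) = (-1 + F) + F = -1 + 2*F)
a(V, w) = 8 - w - 13*V*w (a(V, w) = 8 - ((13*V)*w + w) = 8 - (13*V*w + w) = 8 - (w + 13*V*w) = 8 + (-w - 13*V*w) = 8 - w - 13*V*w)
W(n) = 3 - n - n²*(-1 + 2*n) (W(n) = 3 - (n + (-1 + 2*n)*n²) = 3 - (n + n²*(-1 + 2*n)) = 3 + (-n - n²*(-1 + 2*n)) = 3 - n - n²*(-1 + 2*n))
W(a(-8, -6*(-3))) + 28886 = (3 - (8 - (-6)*(-3) - 13*(-8)*(-6*(-3))) + (8 - (-6)*(-3) - 13*(-8)*(-6*(-3)))²*(1 - 2*(8 - (-6)*(-3) - 13*(-8)*(-6*(-3))))) + 28886 = (3 - (8 - 1*18 - 13*(-8)*18) + (8 - 1*18 - 13*(-8)*18)²*(1 - 2*(8 - 1*18 - 13*(-8)*18))) + 28886 = (3 - (8 - 18 + 1872) + (8 - 18 + 1872)²*(1 - 2*(8 - 18 + 1872))) + 28886 = (3 - 1*1862 + 1862²*(1 - 2*1862)) + 28886 = (3 - 1862 + 3467044*(1 - 3724)) + 28886 = (3 - 1862 + 3467044*(-3723)) + 28886 = (3 - 1862 - 12907804812) + 28886 = -12907806671 + 28886 = -12907777785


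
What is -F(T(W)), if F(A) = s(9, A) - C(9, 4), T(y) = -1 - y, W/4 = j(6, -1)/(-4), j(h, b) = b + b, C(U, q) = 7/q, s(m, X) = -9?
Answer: 43/4 ≈ 10.750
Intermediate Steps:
j(h, b) = 2*b
W = 2 (W = 4*((2*(-1))/(-4)) = 4*(-2*(-¼)) = 4*(½) = 2)
F(A) = -43/4 (F(A) = -9 - 7/4 = -43/4)
-F(T(W)) = -1*(-43/4) = 43/4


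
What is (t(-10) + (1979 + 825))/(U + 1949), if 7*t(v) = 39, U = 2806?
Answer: 19667/33285 ≈ 0.59087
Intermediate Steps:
t(v) = 39/7 (t(v) = (⅐)*39 = 39/7)
(t(-10) + (1979 + 825))/(U + 1949) = (39/7 + (1979 + 825))/(2806 + 1949) = (39/7 + 2804)/4755 = (19667/7)*(1/4755) = 19667/33285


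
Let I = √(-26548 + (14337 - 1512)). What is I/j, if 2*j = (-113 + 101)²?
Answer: I*√13723/72 ≈ 1.627*I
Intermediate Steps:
I = I*√13723 (I = √(-26548 + 12825) = √(-13723) = I*√13723 ≈ 117.15*I)
j = 72 (j = (-113 + 101)²/2 = (½)*(-12)² = (½)*144 = 72)
I/j = (I*√13723)/72 = (I*√13723)*(1/72) = I*√13723/72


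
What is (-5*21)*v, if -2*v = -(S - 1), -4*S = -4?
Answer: 0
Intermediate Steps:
S = 1 (S = -1/4*(-4) = 1)
v = 0 (v = -(-1)*(1 - 1)/2 = -(-1)*0/2 = -1/2*0 = 0)
(-5*21)*v = -5*21*0 = -105*0 = 0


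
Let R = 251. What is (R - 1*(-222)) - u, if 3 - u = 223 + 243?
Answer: 936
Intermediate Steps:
u = -463 (u = 3 - (223 + 243) = 3 - 1*466 = 3 - 466 = -463)
(R - 1*(-222)) - u = (251 - 1*(-222)) - 1*(-463) = (251 + 222) + 463 = 473 + 463 = 936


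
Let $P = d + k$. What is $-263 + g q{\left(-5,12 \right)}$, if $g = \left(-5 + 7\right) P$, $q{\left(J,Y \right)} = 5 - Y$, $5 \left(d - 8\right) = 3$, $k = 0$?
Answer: $- \frac{1917}{5} \approx -383.4$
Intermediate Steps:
$d = \frac{43}{5}$ ($d = 8 + \frac{1}{5} \cdot 3 = 8 + \frac{3}{5} = \frac{43}{5} \approx 8.6$)
$P = \frac{43}{5}$ ($P = \frac{43}{5} + 0 = \frac{43}{5} \approx 8.6$)
$g = \frac{86}{5}$ ($g = \left(-5 + 7\right) \frac{43}{5} = 2 \cdot \frac{43}{5} = \frac{86}{5} \approx 17.2$)
$-263 + g q{\left(-5,12 \right)} = -263 + \frac{86 \left(5 - 12\right)}{5} = -263 + \frac{86}{5} \left(-7\right) = -263 - \frac{602}{5} = - \frac{1917}{5}$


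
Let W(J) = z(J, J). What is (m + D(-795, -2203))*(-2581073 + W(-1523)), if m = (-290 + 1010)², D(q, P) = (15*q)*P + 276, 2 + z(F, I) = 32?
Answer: -69144724977393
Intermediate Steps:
z(F, I) = 30 (z(F, I) = -2 + 32 = 30)
W(J) = 30
D(q, P) = 276 + 15*P*q (D(q, P) = 15*P*q + 276 = 276 + 15*P*q)
m = 518400 (m = 720² = 518400)
(m + D(-795, -2203))*(-2581073 + W(-1523)) = (518400 + (276 + 15*(-2203)*(-795)))*(-2581073 + 30) = (518400 + (276 + 26270775))*(-2581043) = (518400 + 26271051)*(-2581043) = 26789451*(-2581043) = -69144724977393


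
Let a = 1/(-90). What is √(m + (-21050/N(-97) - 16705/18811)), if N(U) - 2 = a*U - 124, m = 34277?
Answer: √8543305804858553422/15747701 ≈ 185.61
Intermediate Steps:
a = -1/90 ≈ -0.011111
N(U) = -122 - U/90 (N(U) = 2 + (-U/90 - 124) = 2 + (-124 - U/90) = -122 - U/90)
√(m + (-21050/N(-97) - 16705/18811)) = √(34277 + (-21050/(-122 - 1/90*(-97)) - 16705/18811)) = √(34277 + (-21050/(-122 + 97/90) - 16705*1/18811)) = √(34277 + (-21050/(-10883/90) - 1285/1447)) = √(34277 + (-21050*(-90/10883) - 1285/1447)) = √(34277 + (1894500/10883 - 1285/1447)) = √(34277 + 2727356845/15747701) = √(542511304022/15747701) = √8543305804858553422/15747701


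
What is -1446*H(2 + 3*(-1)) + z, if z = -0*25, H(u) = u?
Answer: 1446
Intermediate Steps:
z = 0 (z = -1*0 = 0)
-1446*H(2 + 3*(-1)) + z = -1446*(2 + 3*(-1)) + 0 = -1446*(2 - 3) + 0 = -1446*(-1) + 0 = 1446 + 0 = 1446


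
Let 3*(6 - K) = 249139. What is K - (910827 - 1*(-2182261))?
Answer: -9528385/3 ≈ -3.1761e+6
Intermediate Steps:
K = -249121/3 (K = 6 - ⅓*249139 = 6 - 249139/3 = -249121/3 ≈ -83040.)
K - (910827 - 1*(-2182261)) = -249121/3 - (910827 - 1*(-2182261)) = -249121/3 - (910827 + 2182261) = -249121/3 - 1*3093088 = -249121/3 - 3093088 = -9528385/3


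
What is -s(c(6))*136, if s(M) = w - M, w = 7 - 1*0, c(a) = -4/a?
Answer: -3128/3 ≈ -1042.7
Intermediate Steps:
w = 7 (w = 7 + 0 = 7)
s(M) = 7 - M
-s(c(6))*136 = -(7 - (-4)/6)*136 = -(7 - 1*(-⅔))*136 = -(7 + ⅔)*136 = -23*136/3 = -1*3128/3 = -3128/3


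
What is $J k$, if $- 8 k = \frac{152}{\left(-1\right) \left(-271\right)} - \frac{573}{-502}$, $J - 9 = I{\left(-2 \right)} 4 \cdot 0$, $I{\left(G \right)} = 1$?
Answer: $- \frac{2084283}{1088336} \approx -1.9151$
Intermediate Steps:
$J = 9$ ($J = 9 + 1 \cdot 4 \cdot 0 = 9 + 4 \cdot 0 = 9 + 0 = 9$)
$k = - \frac{231587}{1088336}$ ($k = - \frac{\frac{152}{\left(-1\right) \left(-271\right)} - \frac{573}{-502}}{8} = - \frac{\frac{152}{271} - - \frac{573}{502}}{8} = - \frac{152 \cdot \frac{1}{271} + \frac{573}{502}}{8} = - \frac{\frac{152}{271} + \frac{573}{502}}{8} = \left(- \frac{1}{8}\right) \frac{231587}{136042} = - \frac{231587}{1088336} \approx -0.21279$)
$J k = 9 \left(- \frac{231587}{1088336}\right) = - \frac{2084283}{1088336}$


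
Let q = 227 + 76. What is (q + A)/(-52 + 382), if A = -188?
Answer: 23/66 ≈ 0.34848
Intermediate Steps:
q = 303
(q + A)/(-52 + 382) = (303 - 188)/(-52 + 382) = 115/330 = 115*(1/330) = 23/66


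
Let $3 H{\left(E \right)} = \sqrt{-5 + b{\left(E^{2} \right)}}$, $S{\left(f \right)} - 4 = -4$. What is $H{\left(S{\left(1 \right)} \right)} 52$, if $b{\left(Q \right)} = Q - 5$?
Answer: $\frac{52 i \sqrt{10}}{3} \approx 54.813 i$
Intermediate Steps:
$S{\left(f \right)} = 0$ ($S{\left(f \right)} = 4 - 4 = 0$)
$b{\left(Q \right)} = -5 + Q$
$H{\left(E \right)} = \frac{\sqrt{-10 + E^{2}}}{3}$ ($H{\left(E \right)} = \frac{\sqrt{-5 + \left(-5 + E^{2}\right)}}{3} = \frac{\sqrt{-10 + E^{2}}}{3}$)
$H{\left(S{\left(1 \right)} \right)} 52 = \frac{\sqrt{-10 + 0^{2}}}{3} \cdot 52 = \frac{\sqrt{-10 + 0}}{3} \cdot 52 = \frac{\sqrt{-10}}{3} \cdot 52 = \frac{i \sqrt{10}}{3} \cdot 52 = \frac{52 i \sqrt{10}}{3}$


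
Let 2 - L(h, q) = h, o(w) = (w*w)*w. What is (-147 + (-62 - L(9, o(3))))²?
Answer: 40804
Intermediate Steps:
o(w) = w³ (o(w) = w²*w = w³)
L(h, q) = 2 - h
(-147 + (-62 - L(9, o(3))))² = (-147 + (-62 - (2 - 1*9)))² = (-147 + (-62 - (2 - 9)))² = (-147 + (-62 - 1*(-7)))² = (-147 + (-62 + 7))² = (-147 - 55)² = (-202)² = 40804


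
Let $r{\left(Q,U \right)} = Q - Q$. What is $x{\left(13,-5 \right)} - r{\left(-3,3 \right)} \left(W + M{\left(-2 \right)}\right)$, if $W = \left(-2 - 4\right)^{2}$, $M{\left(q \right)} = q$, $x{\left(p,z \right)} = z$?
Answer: $-5$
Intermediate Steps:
$r{\left(Q,U \right)} = 0$
$W = 36$ ($W = \left(-6\right)^{2} = 36$)
$x{\left(13,-5 \right)} - r{\left(-3,3 \right)} \left(W + M{\left(-2 \right)}\right) = -5 - 0 \left(36 - 2\right) = -5 - 0 \cdot 34 = -5 - 0 = -5 + 0 = -5$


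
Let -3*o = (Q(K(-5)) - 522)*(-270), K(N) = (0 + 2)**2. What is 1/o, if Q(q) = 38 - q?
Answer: -1/43920 ≈ -2.2769e-5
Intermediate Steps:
K(N) = 4 (K(N) = 2**2 = 4)
o = -43920 (o = -((38 - 1*4) - 522)*(-270)/3 = -((38 - 4) - 522)*(-270)/3 = -(34 - 522)*(-270)/3 = -(-488)*(-270)/3 = -1/3*131760 = -43920)
1/o = 1/(-43920) = -1/43920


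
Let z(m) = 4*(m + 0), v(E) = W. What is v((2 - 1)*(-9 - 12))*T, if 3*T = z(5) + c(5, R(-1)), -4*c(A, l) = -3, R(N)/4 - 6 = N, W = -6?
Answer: -83/2 ≈ -41.500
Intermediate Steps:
R(N) = 24 + 4*N
v(E) = -6
c(A, l) = 3/4 (c(A, l) = -1/4*(-3) = 3/4)
z(m) = 4*m
T = 83/12 (T = (4*5 + 3/4)/3 = (20 + 3/4)/3 = (1/3)*(83/4) = 83/12 ≈ 6.9167)
v((2 - 1)*(-9 - 12))*T = -6*83/12 = -83/2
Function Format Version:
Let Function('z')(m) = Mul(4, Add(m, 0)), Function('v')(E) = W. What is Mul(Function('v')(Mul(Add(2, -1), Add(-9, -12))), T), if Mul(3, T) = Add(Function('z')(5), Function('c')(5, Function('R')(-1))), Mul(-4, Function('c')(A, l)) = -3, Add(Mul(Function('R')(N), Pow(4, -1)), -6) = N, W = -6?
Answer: Rational(-83, 2) ≈ -41.500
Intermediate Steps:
Function('R')(N) = Add(24, Mul(4, N))
Function('v')(E) = -6
Function('c')(A, l) = Rational(3, 4) (Function('c')(A, l) = Mul(Rational(-1, 4), -3) = Rational(3, 4))
Function('z')(m) = Mul(4, m)
T = Rational(83, 12) (T = Mul(Rational(1, 3), Add(Mul(4, 5), Rational(3, 4))) = Mul(Rational(1, 3), Add(20, Rational(3, 4))) = Mul(Rational(1, 3), Rational(83, 4)) = Rational(83, 12) ≈ 6.9167)
Mul(Function('v')(Mul(Add(2, -1), Add(-9, -12))), T) = Mul(-6, Rational(83, 12)) = Rational(-83, 2)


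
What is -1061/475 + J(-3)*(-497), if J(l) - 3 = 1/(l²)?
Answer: -6619649/4275 ≈ -1548.5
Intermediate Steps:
J(l) = 3 + l⁻² (J(l) = 3 + 1/(l²) = 3 + l⁻²)
-1061/475 + J(-3)*(-497) = -1061/475 + (3 + (-3)⁻²)*(-497) = -1061*1/475 + (3 + ⅑)*(-497) = -1061/475 + (28/9)*(-497) = -1061/475 - 13916/9 = -6619649/4275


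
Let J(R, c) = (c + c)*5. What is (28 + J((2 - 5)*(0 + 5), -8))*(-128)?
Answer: 6656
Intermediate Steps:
J(R, c) = 10*c (J(R, c) = (2*c)*5 = 10*c)
(28 + J((2 - 5)*(0 + 5), -8))*(-128) = (28 + 10*(-8))*(-128) = (28 - 80)*(-128) = -52*(-128) = 6656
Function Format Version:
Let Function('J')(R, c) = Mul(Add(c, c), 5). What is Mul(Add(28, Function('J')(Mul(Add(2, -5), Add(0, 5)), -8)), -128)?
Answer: 6656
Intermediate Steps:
Function('J')(R, c) = Mul(10, c) (Function('J')(R, c) = Mul(Mul(2, c), 5) = Mul(10, c))
Mul(Add(28, Function('J')(Mul(Add(2, -5), Add(0, 5)), -8)), -128) = Mul(Add(28, Mul(10, -8)), -128) = Mul(Add(28, -80), -128) = Mul(-52, -128) = 6656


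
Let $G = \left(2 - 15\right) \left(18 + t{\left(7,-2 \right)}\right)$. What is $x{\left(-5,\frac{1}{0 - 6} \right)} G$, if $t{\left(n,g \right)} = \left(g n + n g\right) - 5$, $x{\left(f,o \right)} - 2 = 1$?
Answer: $585$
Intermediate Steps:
$x{\left(f,o \right)} = 3$ ($x{\left(f,o \right)} = 2 + 1 = 3$)
$t{\left(n,g \right)} = -5 + 2 g n$ ($t{\left(n,g \right)} = \left(g n + g n\right) - 5 = 2 g n - 5 = -5 + 2 g n$)
$G = 195$ ($G = \left(2 - 15\right) \left(18 + \left(-5 + 2 \left(-2\right) 7\right)\right) = - 13 \left(18 - 33\right) = \left(-13\right) \left(-15\right) = 195$)
$x{\left(-5,\frac{1}{0 - 6} \right)} G = 3 \cdot 195 = 585$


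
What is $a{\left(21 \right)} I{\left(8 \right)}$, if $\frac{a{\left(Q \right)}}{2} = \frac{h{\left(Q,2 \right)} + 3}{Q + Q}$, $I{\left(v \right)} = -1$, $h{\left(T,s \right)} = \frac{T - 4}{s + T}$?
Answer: $- \frac{86}{483} \approx -0.17805$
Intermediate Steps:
$h{\left(T,s \right)} = \frac{-4 + T}{T + s}$
$a{\left(Q \right)} = \frac{3 + \frac{-4 + Q}{2 + Q}}{Q}$ ($a{\left(Q \right)} = 2 \frac{\frac{-4 + Q}{Q + 2} + 3}{Q + Q} = 2 \frac{\frac{-4 + Q}{2 + Q} + 3}{2 Q} = 2 \left(3 + \frac{-4 + Q}{2 + Q}\right) \frac{1}{2 Q} = 2 \frac{3 + \frac{-4 + Q}{2 + Q}}{2 Q} = \frac{3 + \frac{-4 + Q}{2 + Q}}{Q}$)
$a{\left(21 \right)} I{\left(8 \right)} = \frac{2 \left(1 + 2 \cdot 21\right)}{21 \left(2 + 21\right)} \left(-1\right) = 2 \cdot \frac{1}{21} \cdot \frac{1}{23} \left(1 + 42\right) \left(-1\right) = 2 \cdot \frac{1}{21} \cdot \frac{1}{23} \cdot 43 \left(-1\right) = \frac{86}{483} \left(-1\right) = - \frac{86}{483}$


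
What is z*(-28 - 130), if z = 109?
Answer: -17222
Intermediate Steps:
z*(-28 - 130) = 109*(-28 - 130) = 109*(-158) = -17222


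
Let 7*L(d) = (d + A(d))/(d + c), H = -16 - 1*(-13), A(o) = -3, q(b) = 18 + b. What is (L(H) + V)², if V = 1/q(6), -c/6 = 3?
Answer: 9409/1382976 ≈ 0.0068034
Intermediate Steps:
c = -18 (c = -6*3 = -18)
V = 1/24 (V = 1/(18 + 6) = 1/24 ≈ 0.041667)
H = -3 (H = -16 + 13 = -3)
L(d) = (-3 + d)/(7*(-18 + d)) (L(d) = ((d - 3)/(d - 18))/7 = ((-3 + d)/(-18 + d))/7 = (-3 + d)/(7*(-18 + d)))
(L(H) + V)² = ((-3 - 3)/(7*(-18 - 3)) + 1/24)² = ((⅐)*(-6)/(-21) + 1/24)² = ((⅐)*(-1/21)*(-6) + 1/24)² = (2/49 + 1/24)² = (97/1176)² = 9409/1382976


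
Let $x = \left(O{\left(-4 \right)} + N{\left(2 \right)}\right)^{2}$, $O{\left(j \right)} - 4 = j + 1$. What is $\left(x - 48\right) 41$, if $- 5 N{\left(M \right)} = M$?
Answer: $- \frac{48831}{25} \approx -1953.2$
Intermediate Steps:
$O{\left(j \right)} = 5 + j$ ($O{\left(j \right)} = 4 + \left(j + 1\right) = 4 + \left(1 + j\right) = 5 + j$)
$N{\left(M \right)} = - \frac{M}{5}$
$x = \frac{9}{25}$ ($x = \left(\left(5 - 4\right) - \frac{2}{5}\right)^{2} = \left(1 - \frac{2}{5}\right)^{2} = \left(\frac{3}{5}\right)^{2} = \frac{9}{25} \approx 0.36$)
$\left(x - 48\right) 41 = \left(\frac{9}{25} - 48\right) 41 = \left(- \frac{1191}{25}\right) 41 = - \frac{48831}{25}$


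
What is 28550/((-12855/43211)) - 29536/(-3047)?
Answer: -751725029014/7833837 ≈ -95959.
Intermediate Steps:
28550/((-12855/43211)) - 29536/(-3047) = 28550/((-12855*1/43211)) - 29536*(-1/3047) = 28550/(-12855/43211) + 29536/3047 = 28550*(-43211/12855) + 29536/3047 = -246734810/2571 + 29536/3047 = -751725029014/7833837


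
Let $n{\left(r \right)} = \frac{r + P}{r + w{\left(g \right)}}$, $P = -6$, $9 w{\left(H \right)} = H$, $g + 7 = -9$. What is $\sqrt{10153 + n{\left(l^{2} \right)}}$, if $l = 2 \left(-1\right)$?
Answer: $\frac{\sqrt{1015210}}{10} \approx 100.76$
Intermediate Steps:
$g = -16$ ($g = -7 - 9 = -16$)
$l = -2$
$w{\left(H \right)} = \frac{H}{9}$
$n{\left(r \right)} = \frac{-6 + r}{- \frac{16}{9} + r}$ ($n{\left(r \right)} = \frac{r - 6}{r + \frac{1}{9} \left(-16\right)} = \frac{-6 + r}{r - \frac{16}{9}} = \frac{-6 + r}{- \frac{16}{9} + r}$)
$\sqrt{10153 + n{\left(l^{2} \right)}} = \sqrt{10153 + \frac{9 \left(-6 + \left(-2\right)^{2}\right)}{-16 + 9 \left(-2\right)^{2}}} = \sqrt{10153 + \frac{9 \left(-6 + 4\right)}{-16 + 9 \cdot 4}} = \sqrt{10153 + 9 \frac{1}{-16 + 36} \left(-2\right)} = \sqrt{10153 + 9 \cdot \frac{1}{20} \left(-2\right)} = \sqrt{10153 - \frac{9}{10}} = \sqrt{\frac{101521}{10}} = \frac{\sqrt{1015210}}{10}$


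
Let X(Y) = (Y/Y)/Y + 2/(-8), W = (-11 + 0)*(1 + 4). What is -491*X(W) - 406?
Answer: -60351/220 ≈ -274.32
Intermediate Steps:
W = -55 (W = -11*5 = -55)
X(Y) = -¼ + 1/Y (X(Y) = 1/Y + 2*(-⅛) = 1/Y - ¼ = -¼ + 1/Y)
-491*X(W) - 406 = -491*(4 - 1*(-55))/(4*(-55)) - 406 = -491*(-1)*(4 + 55)/(4*55) - 406 = -491*(-1)*59/(4*55) - 406 = -491*(-59/220) - 406 = 28969/220 - 406 = -60351/220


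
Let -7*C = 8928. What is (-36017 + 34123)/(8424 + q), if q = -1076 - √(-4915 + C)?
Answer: -97419784/377995061 - 1894*I*√303331/377995061 ≈ -0.25773 - 0.0027596*I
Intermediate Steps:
C = -8928/7 (C = -⅐*8928 = -8928/7 ≈ -1275.4)
q = -1076 - I*√303331/7 (q = -1076 - √(-4915 - 8928/7) = -1076 - √(-43333/7) = -1076 - I*√303331/7 ≈ -1076.0 - 78.679*I)
(-36017 + 34123)/(8424 + q) = (-36017 + 34123)/(8424 + (-1076 - I*√303331/7)) = -1894/(7348 - I*√303331/7)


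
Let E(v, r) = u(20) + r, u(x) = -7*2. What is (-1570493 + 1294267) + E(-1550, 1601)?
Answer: -274639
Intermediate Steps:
u(x) = -14
E(v, r) = -14 + r
(-1570493 + 1294267) + E(-1550, 1601) = (-1570493 + 1294267) + (-14 + 1601) = -276226 + 1587 = -274639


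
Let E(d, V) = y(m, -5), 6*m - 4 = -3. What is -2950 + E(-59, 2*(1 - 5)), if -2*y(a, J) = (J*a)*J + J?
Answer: -35395/12 ≈ -2949.6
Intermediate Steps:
m = ⅙ (m = ⅔ + (⅙)*(-3) = ⅔ - ½ = ⅙ ≈ 0.16667)
y(a, J) = -J/2 - a*J²/2 (y(a, J) = -((J*a)*J + J)/2 = -(a*J² + J)/2 = -(J + a*J²)/2 = -J/2 - a*J²/2)
E(d, V) = 5/12 (E(d, V) = -½*(-5)*(1 - 5*⅙) = -½*(-5)*(1 - ⅚) = -½*(-5)*⅙ = 5/12)
-2950 + E(-59, 2*(1 - 5)) = -2950 + 5/12 = -35395/12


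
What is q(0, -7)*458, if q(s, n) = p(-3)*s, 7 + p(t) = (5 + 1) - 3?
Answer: 0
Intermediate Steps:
p(t) = -4 (p(t) = -7 + ((5 + 1) - 3) = -7 + (6 - 3) = -7 + 3 = -4)
q(s, n) = -4*s
q(0, -7)*458 = -4*0*458 = 0*458 = 0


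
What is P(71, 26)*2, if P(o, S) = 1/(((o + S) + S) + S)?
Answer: 2/149 ≈ 0.013423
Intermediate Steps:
P(o, S) = 1/(o + 3*S) (P(o, S) = 1/(((S + o) + S) + S) = 1/((o + 2*S) + S) = 1/(o + 3*S))
P(71, 26)*2 = 2/(71 + 3*26) = 2/(71 + 78) = 2/149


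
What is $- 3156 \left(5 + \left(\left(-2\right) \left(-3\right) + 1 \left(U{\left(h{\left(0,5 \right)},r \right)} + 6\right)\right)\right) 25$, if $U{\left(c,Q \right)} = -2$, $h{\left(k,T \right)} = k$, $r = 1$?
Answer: $-1183500$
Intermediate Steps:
$- 3156 \left(5 + \left(\left(-2\right) \left(-3\right) + 1 \left(U{\left(h{\left(0,5 \right)},r \right)} + 6\right)\right)\right) 25 = - 3156 \left(5 + \left(\left(-2\right) \left(-3\right) + 1 \left(-2 + 6\right)\right)\right) 25 = - 3156 \left(5 + \left(6 + 1 \cdot 4\right)\right) 25 = - 3156 \left(5 + \left(6 + 4\right)\right) 25 = - 3156 \left(5 + 10\right) 25 = - 3156 \cdot 15 \cdot 25 = \left(-3156\right) 375 = -1183500$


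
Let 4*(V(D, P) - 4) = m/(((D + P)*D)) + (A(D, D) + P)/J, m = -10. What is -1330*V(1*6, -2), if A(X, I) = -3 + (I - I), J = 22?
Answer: -1347955/264 ≈ -5105.9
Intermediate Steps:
A(X, I) = -3 (A(X, I) = -3 + 0 = -3)
V(D, P) = 349/88 + P/88 - 5/(2*D*(D + P)) (V(D, P) = 4 + (-10*1/(D*(D + P)) + (-3 + P)/22)/4 = 4 + (-10*1/(D*(D + P)) + (-3 + P)*(1/22))/4 = 4 + (-10/(D*(D + P)) + (-3/22 + P/22))/4 = 4 + (-3/22 + P/22 - 10/(D*(D + P)))/4 = 4 + (-3/88 + P/88 - 5/(2*D*(D + P))) = 349/88 + P/88 - 5/(2*D*(D + P)))
-1330*V(1*6, -2) = -665*(-220 + 349*(1*6)**2 + (1*6)*(-2)**2 - 2*(1*6)**2 + 349*(1*6)*(-2))/(44*(1*6)*(1*6 - 2)) = -665*(-220 + 349*6**2 + 6*4 - 2*6**2 + 349*6*(-2))/(44*6*(6 - 2)) = -665*(-220 + 349*36 + 24 - 2*36 - 4188)/(44*6*4) = -665*(-220 + 12564 + 24 - 72 - 4188)/(44*6*4) = -665*8108/(44*6*4) = -1330*2027/528 = -1347955/264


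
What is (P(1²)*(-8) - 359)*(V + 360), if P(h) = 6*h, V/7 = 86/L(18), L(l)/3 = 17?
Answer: -7717534/51 ≈ -1.5132e+5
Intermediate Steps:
L(l) = 51 (L(l) = 3*17 = 51)
V = 602/51 (V = 7*(86/51) = 602/51 ≈ 11.804)
(P(1²)*(-8) - 359)*(V + 360) = ((6*1²)*(-8) - 359)*(602/51 + 360) = ((6*1)*(-8) - 359)*(18962/51) = (6*(-8) - 359)*(18962/51) = (-48 - 359)*(18962/51) = -407*18962/51 = -7717534/51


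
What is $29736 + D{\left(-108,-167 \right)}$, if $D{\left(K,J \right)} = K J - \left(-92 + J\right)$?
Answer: $48031$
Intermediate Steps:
$D{\left(K,J \right)} = 92 - J + J K$ ($D{\left(K,J \right)} = J K - \left(-92 + J\right) = 92 - J + J K$)
$29736 + D{\left(-108,-167 \right)} = 29736 - -18295 = 29736 + \left(92 + 167 + 18036\right) = 29736 + 18295 = 48031$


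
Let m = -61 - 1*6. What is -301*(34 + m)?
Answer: 9933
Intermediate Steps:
m = -67 (m = -61 - 6 = -67)
-301*(34 + m) = -301*(34 - 67) = -301*(-33) = 9933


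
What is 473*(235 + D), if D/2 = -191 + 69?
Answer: -4257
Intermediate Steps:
D = -244 (D = 2*(-191 + 69) = 2*(-122) = -244)
473*(235 + D) = 473*(235 - 244) = 473*(-9) = -4257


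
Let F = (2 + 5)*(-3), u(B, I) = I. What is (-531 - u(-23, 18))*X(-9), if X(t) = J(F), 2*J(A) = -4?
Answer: 1098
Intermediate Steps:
F = -21 (F = 7*(-3) = -21)
J(A) = -2 (J(A) = (1/2)*(-4) = -2)
X(t) = -2
(-531 - u(-23, 18))*X(-9) = (-531 - 1*18)*(-2) = (-531 - 18)*(-2) = -549*(-2) = 1098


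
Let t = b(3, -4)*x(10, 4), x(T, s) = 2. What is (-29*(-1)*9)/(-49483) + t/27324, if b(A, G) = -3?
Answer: -1238077/225345582 ≈ -0.0054941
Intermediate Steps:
t = -6 (t = -3*2 = -6)
(-29*(-1)*9)/(-49483) + t/27324 = (-29*(-1)*9)/(-49483) - 6/27324 = (29*9)*(-1/49483) - 6*1/27324 = 261*(-1/49483) - 1/4554 = -261/49483 - 1/4554 = -1238077/225345582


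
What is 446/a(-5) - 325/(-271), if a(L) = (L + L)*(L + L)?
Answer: 76683/13550 ≈ 5.6593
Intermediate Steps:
a(L) = 4*L² (a(L) = (2*L)*(2*L) = 4*L²)
446/a(-5) - 325/(-271) = 446/((4*(-5)²)) - 325/(-271) = 446/((4*25)) - 325*(-1/271) = 446/100 + 325/271 = 446*(1/100) + 325/271 = 223/50 + 325/271 = 76683/13550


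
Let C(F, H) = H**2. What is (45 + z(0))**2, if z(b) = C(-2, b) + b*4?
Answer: 2025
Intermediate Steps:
z(b) = b**2 + 4*b (z(b) = b**2 + b*4 = b**2 + 4*b)
(45 + z(0))**2 = (45 + 0*(4 + 0))**2 = (45 + 0*4)**2 = (45 + 0)**2 = 45**2 = 2025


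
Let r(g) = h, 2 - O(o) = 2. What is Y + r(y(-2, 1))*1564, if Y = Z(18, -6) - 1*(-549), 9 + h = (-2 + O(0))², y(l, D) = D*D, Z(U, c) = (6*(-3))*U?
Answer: -7595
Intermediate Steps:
O(o) = 0 (O(o) = 2 - 1*2 = 2 - 2 = 0)
Z(U, c) = -18*U
y(l, D) = D²
h = -5 (h = -9 + (-2 + 0)² = -9 + (-2)² = -9 + 4 = -5)
r(g) = -5
Y = 225 (Y = -18*18 - 1*(-549) = -324 + 549 = 225)
Y + r(y(-2, 1))*1564 = 225 - 5*1564 = 225 - 7820 = -7595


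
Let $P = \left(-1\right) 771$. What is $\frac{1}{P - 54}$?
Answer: $- \frac{1}{825} \approx -0.0012121$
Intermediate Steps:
$P = -771$
$\frac{1}{P - 54} = \frac{1}{-771 - 54} = \frac{1}{-825} = - \frac{1}{825}$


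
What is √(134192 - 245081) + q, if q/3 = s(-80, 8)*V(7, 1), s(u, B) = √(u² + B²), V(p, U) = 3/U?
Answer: 72*√101 + 333*I ≈ 723.59 + 333.0*I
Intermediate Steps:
s(u, B) = √(B² + u²)
q = 72*√101 (q = 3*(√(8² + (-80)²)*(3/1)) = 3*(√(64 + 6400)*(3*1)) = 3*(√6464*3) = 3*((8*√101)*3) = 3*(24*√101) = 72*√101 ≈ 723.59)
√(134192 - 245081) + q = √(134192 - 245081) + 72*√101 = √(-110889) + 72*√101 = 333*I + 72*√101 = 72*√101 + 333*I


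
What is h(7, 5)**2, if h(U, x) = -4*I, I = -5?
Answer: 400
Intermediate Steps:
h(U, x) = 20 (h(U, x) = -4*(-5) = 20)
h(7, 5)**2 = 20**2 = 400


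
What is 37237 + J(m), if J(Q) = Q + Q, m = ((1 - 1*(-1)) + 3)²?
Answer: 37287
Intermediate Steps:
m = 25 (m = ((1 + 1) + 3)² = (2 + 3)² = 5² = 25)
J(Q) = 2*Q
37237 + J(m) = 37237 + 2*25 = 37237 + 50 = 37287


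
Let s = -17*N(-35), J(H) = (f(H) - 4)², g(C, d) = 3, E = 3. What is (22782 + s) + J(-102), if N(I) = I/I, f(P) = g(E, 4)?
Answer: 22766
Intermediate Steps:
f(P) = 3
N(I) = 1
J(H) = 1 (J(H) = (3 - 4)² = (-1)² = 1)
s = -17 (s = -17*1 = -17)
(22782 + s) + J(-102) = (22782 - 17) + 1 = 22765 + 1 = 22766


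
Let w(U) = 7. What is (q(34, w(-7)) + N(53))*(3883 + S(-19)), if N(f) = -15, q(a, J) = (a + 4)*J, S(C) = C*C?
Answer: 1065244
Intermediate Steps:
S(C) = C**2
q(a, J) = J*(4 + a) (q(a, J) = (4 + a)*J = J*(4 + a))
(q(34, w(-7)) + N(53))*(3883 + S(-19)) = (7*(4 + 34) - 15)*(3883 + (-19)**2) = (7*38 - 15)*(3883 + 361) = (266 - 15)*4244 = 251*4244 = 1065244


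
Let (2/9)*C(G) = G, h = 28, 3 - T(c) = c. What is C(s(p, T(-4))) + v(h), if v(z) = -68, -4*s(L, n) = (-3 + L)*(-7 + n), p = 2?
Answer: -68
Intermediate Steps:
T(c) = 3 - c
s(L, n) = -(-7 + n)*(-3 + L)/4 (s(L, n) = -(-3 + L)*(-7 + n)/4 = -(-7 + n)*(-3 + L)/4)
C(G) = 9*G/2
C(s(p, T(-4))) + v(h) = 9*(-21/4 + 3*(3 - 1*(-4))/4 + (7/4)*2 - ¼*2*(3 - 1*(-4)))/2 - 68 = 9*(-21/4 + 3*(3 + 4)/4 + 7/2 - ¼*2*(3 + 4))/2 - 68 = 9*(-21/4 + (¾)*7 + 7/2 - ¼*2*7)/2 - 68 = 9*(-21/4 + 21/4 + 7/2 - 7/2)/2 - 68 = (9/2)*0 - 68 = 0 - 68 = -68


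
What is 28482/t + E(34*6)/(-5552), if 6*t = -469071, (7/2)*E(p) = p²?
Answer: -317244890/126597051 ≈ -2.5059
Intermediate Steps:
E(p) = 2*p²/7
t = -156357/2 (t = (⅙)*(-469071) = -156357/2 ≈ -78179.)
28482/t + E(34*6)/(-5552) = 28482/(-156357/2) + (2*(34*6)²/7)/(-5552) = 28482*(-2/156357) + ((2/7)*204²)*(-1/5552) = -18988/52119 + ((2/7)*41616)*(-1/5552) = -18988/52119 + (83232/7)*(-1/5552) = -18988/52119 - 5202/2429 = -317244890/126597051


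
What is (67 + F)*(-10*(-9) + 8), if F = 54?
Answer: 11858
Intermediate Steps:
(67 + F)*(-10*(-9) + 8) = (67 + 54)*(-10*(-9) + 8) = 121*(90 + 8) = 121*98 = 11858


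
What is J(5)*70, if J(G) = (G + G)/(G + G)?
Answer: 70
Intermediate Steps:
J(G) = 1 (J(G) = (2*G)/((2*G)) = (2*G)*(1/(2*G)) = 1)
J(5)*70 = 1*70 = 70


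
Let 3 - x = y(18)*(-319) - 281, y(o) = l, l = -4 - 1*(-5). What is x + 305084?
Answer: 305687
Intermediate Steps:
l = 1 (l = -4 + 5 = 1)
y(o) = 1
x = 603 (x = 3 - (1*(-319) - 281) = 3 - (-319 - 281) = 3 - 1*(-600) = 3 + 600 = 603)
x + 305084 = 603 + 305084 = 305687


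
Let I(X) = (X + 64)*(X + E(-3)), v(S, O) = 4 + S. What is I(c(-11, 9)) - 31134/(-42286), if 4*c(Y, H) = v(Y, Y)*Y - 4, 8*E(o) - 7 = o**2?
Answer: 563688879/338288 ≈ 1666.3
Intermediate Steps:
E(o) = 7/8 + o**2/8
c(Y, H) = -1 + Y*(4 + Y)/4 (c(Y, H) = ((4 + Y)*Y - 4)/4 = (Y*(4 + Y) - 4)/4 = (-4 + Y*(4 + Y))/4 = -1 + Y*(4 + Y)/4)
I(X) = (2 + X)*(64 + X) (I(X) = (X + 64)*(X + (7/8 + (1/8)*(-3)**2)) = (64 + X)*(X + (7/8 + (1/8)*9)) = (64 + X)*(X + (7/8 + 9/8)) = (64 + X)*(X + 2) = (64 + X)*(2 + X) = (2 + X)*(64 + X))
I(c(-11, 9)) - 31134/(-42286) = (128 + (-1 + (1/4)*(-11)*(4 - 11))**2 + 66*(-1 + (1/4)*(-11)*(4 - 11))) - 31134/(-42286) = (128 + (-1 + (1/4)*(-11)*(-7))**2 + 66*(-1 + (1/4)*(-11)*(-7))) - 31134*(-1)/42286 = (128 + (-1 + 77/4)**2 + 66*(-1 + 77/4)) - 1*(-15567/21143) = (128 + (73/4)**2 + 66*(73/4)) + 15567/21143 = (128 + 5329/16 + 2409/2) + 15567/21143 = 26649/16 + 15567/21143 = 563688879/338288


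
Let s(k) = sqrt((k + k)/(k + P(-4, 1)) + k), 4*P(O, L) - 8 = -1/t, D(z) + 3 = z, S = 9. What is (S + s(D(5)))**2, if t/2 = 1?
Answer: (279 + sqrt(2914))**2/961 ≈ 115.38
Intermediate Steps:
t = 2 (t = 2*1 = 2)
D(z) = -3 + z
P(O, L) = 15/8 (P(O, L) = 2 + (-1/2)/4 = 2 + (-1*1/2)/4 = 2 + (1/4)*(-1/2) = 2 - 1/8 = 15/8)
s(k) = sqrt(k + 2*k/(15/8 + k)) (s(k) = sqrt((k + k)/(k + 15/8) + k) = sqrt((2*k)/(15/8 + k) + k) = sqrt(2*k/(15/8 + k) + k) = sqrt(k + 2*k/(15/8 + k)))
(S + s(D(5)))**2 = (9 + sqrt((-3 + 5)*(31 + 8*(-3 + 5))/(15 + 8*(-3 + 5))))**2 = (9 + sqrt(2*(31 + 8*2)/(15 + 8*2)))**2 = (9 + sqrt(2*(31 + 16)/(15 + 16)))**2 = (9 + sqrt(2*47/31))**2 = (9 + sqrt(2*(1/31)*47))**2 = (9 + sqrt(94/31))**2 = (9 + sqrt(2914)/31)**2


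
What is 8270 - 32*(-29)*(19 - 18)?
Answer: 9198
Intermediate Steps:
8270 - 32*(-29)*(19 - 18) = 8270 - (-928) = 8270 - 1*(-928) = 8270 + 928 = 9198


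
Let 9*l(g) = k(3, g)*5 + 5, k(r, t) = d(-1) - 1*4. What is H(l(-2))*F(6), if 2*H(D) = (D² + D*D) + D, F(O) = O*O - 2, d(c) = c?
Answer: 10540/81 ≈ 130.12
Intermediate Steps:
k(r, t) = -5 (k(r, t) = -1 - 1*4 = -1 - 4 = -5)
F(O) = -2 + O² (F(O) = O² - 2 = -2 + O²)
l(g) = -20/9 (l(g) = (-5*5 + 5)/9 = (-25 + 5)/9 = (⅑)*(-20) = -20/9)
H(D) = D² + D/2 (H(D) = ((D² + D*D) + D)/2 = ((D² + D²) + D)/2 = (2*D² + D)/2 = (D + 2*D²)/2 = D² + D/2)
H(l(-2))*F(6) = (-20*(½ - 20/9)/9)*(-2 + 6²) = (-20/9*(-31/18))*(-2 + 36) = (310/81)*34 = 10540/81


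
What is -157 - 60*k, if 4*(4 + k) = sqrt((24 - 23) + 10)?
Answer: 83 - 15*sqrt(11) ≈ 33.251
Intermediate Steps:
k = -4 + sqrt(11)/4 (k = -4 + sqrt((24 - 23) + 10)/4 = -4 + sqrt(1 + 10)/4 = -4 + sqrt(11)/4 ≈ -3.1708)
-157 - 60*k = -157 - 60*(-4 + sqrt(11)/4) = -157 + (240 - 15*sqrt(11)) = 83 - 15*sqrt(11)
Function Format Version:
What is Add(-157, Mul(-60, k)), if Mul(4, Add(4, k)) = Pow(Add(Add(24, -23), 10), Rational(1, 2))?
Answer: Add(83, Mul(-15, Pow(11, Rational(1, 2)))) ≈ 33.251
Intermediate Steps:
k = Add(-4, Mul(Rational(1, 4), Pow(11, Rational(1, 2)))) (k = Add(-4, Mul(Rational(1, 4), Pow(Add(Add(24, -23), 10), Rational(1, 2)))) = Add(-4, Mul(Rational(1, 4), Pow(Add(1, 10), Rational(1, 2)))) = Add(-4, Mul(Rational(1, 4), Pow(11, Rational(1, 2)))) ≈ -3.1708)
Add(-157, Mul(-60, k)) = Add(-157, Mul(-60, Add(-4, Mul(Rational(1, 4), Pow(11, Rational(1, 2)))))) = Add(-157, Add(240, Mul(-15, Pow(11, Rational(1, 2))))) = Add(83, Mul(-15, Pow(11, Rational(1, 2))))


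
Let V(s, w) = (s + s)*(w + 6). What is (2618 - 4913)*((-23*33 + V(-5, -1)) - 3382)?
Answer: 9618345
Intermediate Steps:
V(s, w) = 2*s*(6 + w) (V(s, w) = (2*s)*(6 + w) = 2*s*(6 + w))
(2618 - 4913)*((-23*33 + V(-5, -1)) - 3382) = (2618 - 4913)*((-23*33 + 2*(-5)*(6 - 1)) - 3382) = -2295*((-759 + 2*(-5)*5) - 3382) = -2295*((-759 - 50) - 3382) = -2295*(-809 - 3382) = -2295*(-4191) = 9618345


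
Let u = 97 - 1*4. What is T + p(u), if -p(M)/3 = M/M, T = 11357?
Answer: 11354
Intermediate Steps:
u = 93 (u = 97 - 4 = 93)
p(M) = -3 (p(M) = -3*M/M = -3*1 = -3)
T + p(u) = 11357 - 3 = 11354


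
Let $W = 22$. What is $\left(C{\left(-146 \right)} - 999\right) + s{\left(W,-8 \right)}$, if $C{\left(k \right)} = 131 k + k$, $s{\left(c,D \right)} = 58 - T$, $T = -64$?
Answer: $-20149$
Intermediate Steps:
$s{\left(c,D \right)} = 122$ ($s{\left(c,D \right)} = 58 - -64 = 58 + 64 = 122$)
$C{\left(k \right)} = 132 k$
$\left(C{\left(-146 \right)} - 999\right) + s{\left(W,-8 \right)} = \left(132 \left(-146\right) - 999\right) + 122 = \left(-19272 - 999\right) + 122 = -20271 + 122 = -20149$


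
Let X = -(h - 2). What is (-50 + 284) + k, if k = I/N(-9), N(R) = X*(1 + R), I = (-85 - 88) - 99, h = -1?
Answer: 736/3 ≈ 245.33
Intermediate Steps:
X = 3 (X = -(-1 - 2) = -1*(-3) = 3)
I = -272 (I = -173 - 99 = -272)
N(R) = 3 + 3*R (N(R) = 3*(1 + R) = 3 + 3*R)
k = 34/3 (k = -272/(3 + 3*(-9)) = -272/(3 - 27) = -272/(-24) = -272*(-1/24) = 34/3 ≈ 11.333)
(-50 + 284) + k = (-50 + 284) + 34/3 = 234 + 34/3 = 736/3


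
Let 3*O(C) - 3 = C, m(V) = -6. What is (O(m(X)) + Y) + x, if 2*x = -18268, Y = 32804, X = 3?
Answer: 23669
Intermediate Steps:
O(C) = 1 + C/3
x = -9134 (x = (½)*(-18268) = -9134)
(O(m(X)) + Y) + x = ((1 + (⅓)*(-6)) + 32804) - 9134 = ((1 - 2) + 32804) - 9134 = (-1 + 32804) - 9134 = 32803 - 9134 = 23669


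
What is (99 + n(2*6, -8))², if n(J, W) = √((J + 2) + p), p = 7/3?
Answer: 29452/3 + 462*√3 ≈ 10618.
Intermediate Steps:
p = 7/3 (p = 7*(⅓) = 7/3 ≈ 2.3333)
n(J, W) = √(13/3 + J) (n(J, W) = √((J + 2) + 7/3) = √((2 + J) + 7/3) = √(13/3 + J))
(99 + n(2*6, -8))² = (99 + √(39 + 9*(2*6))/3)² = (99 + √(39 + 9*12)/3)² = (99 + √(39 + 108)/3)² = (99 + √147/3)² = (99 + (7*√3)/3)² = (99 + 7*√3/3)²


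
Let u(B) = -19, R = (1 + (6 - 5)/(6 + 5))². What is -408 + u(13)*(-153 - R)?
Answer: 305115/121 ≈ 2521.6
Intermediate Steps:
R = 144/121 (R = (1 + 1/11)² = (12/11)² = 144/121 ≈ 1.1901)
-408 + u(13)*(-153 - R) = -408 - 19*(-153 - 1*144/121) = -408 - 19*(-153 - 144/121) = -408 - 19*(-18657/121) = -408 + 354483/121 = 305115/121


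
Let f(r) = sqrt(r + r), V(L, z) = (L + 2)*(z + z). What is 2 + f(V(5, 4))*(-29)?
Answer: 2 - 116*sqrt(7) ≈ -304.91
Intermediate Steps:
V(L, z) = 2*z*(2 + L) (V(L, z) = (2 + L)*(2*z) = 2*z*(2 + L))
f(r) = sqrt(2)*sqrt(r) (f(r) = sqrt(2*r) = sqrt(2)*sqrt(r))
2 + f(V(5, 4))*(-29) = 2 + (sqrt(2)*sqrt(2*4*(2 + 5)))*(-29) = 2 + (sqrt(2)*sqrt(2*4*7))*(-29) = 2 + (sqrt(2)*sqrt(56))*(-29) = 2 + (sqrt(2)*(2*sqrt(14)))*(-29) = 2 + (4*sqrt(7))*(-29) = 2 - 116*sqrt(7)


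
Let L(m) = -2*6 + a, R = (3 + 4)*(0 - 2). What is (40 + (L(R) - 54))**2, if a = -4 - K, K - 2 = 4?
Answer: 1296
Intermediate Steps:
K = 6 (K = 2 + 4 = 6)
a = -10 (a = -4 - 1*6 = -4 - 6 = -10)
R = -14 (R = 7*(-2) = -14)
L(m) = -22 (L(m) = -2*6 - 10 = -12 - 10 = -22)
(40 + (L(R) - 54))**2 = (40 + (-22 - 54))**2 = (40 - 76)**2 = (-36)**2 = 1296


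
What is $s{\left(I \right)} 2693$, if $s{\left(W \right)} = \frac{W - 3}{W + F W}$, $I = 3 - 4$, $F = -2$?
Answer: $-10772$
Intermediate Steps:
$I = -1$
$s{\left(W \right)} = - \frac{-3 + W}{W}$ ($s{\left(W \right)} = \frac{W - 3}{W - 2 W} = \frac{-3 + W}{\left(-1\right) W} = \left(-3 + W\right) \left(- \frac{1}{W}\right) = - \frac{-3 + W}{W}$)
$s{\left(I \right)} 2693 = \frac{3 - -1}{-1} \cdot 2693 = - (3 + 1) 2693 = \left(-1\right) 4 \cdot 2693 = \left(-4\right) 2693 = -10772$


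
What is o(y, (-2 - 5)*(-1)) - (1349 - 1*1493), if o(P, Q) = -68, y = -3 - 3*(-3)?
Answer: 76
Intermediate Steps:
y = 6 (y = -3 + 9 = 6)
o(y, (-2 - 5)*(-1)) - (1349 - 1*1493) = -68 - (1349 - 1*1493) = -68 - (1349 - 1493) = -68 - 1*(-144) = -68 + 144 = 76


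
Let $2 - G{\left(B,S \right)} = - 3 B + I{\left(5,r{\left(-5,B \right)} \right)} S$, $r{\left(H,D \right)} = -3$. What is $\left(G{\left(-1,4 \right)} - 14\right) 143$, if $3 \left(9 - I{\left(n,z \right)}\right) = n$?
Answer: $- \frac{19019}{3} \approx -6339.7$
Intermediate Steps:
$I{\left(n,z \right)} = 9 - \frac{n}{3}$
$G{\left(B,S \right)} = 2 + 3 B - \frac{22 S}{3}$ ($G{\left(B,S \right)} = 2 - \left(- 3 B + \left(9 - \frac{5}{3}\right) S\right) = 2 - \left(- 3 B + \frac{22 S}{3}\right) = 2 + \left(3 B - \frac{22 S}{3}\right) = 2 + 3 B - \frac{22 S}{3}$)
$\left(G{\left(-1,4 \right)} - 14\right) 143 = \left(\left(2 + 3 \left(-1\right) - \frac{88}{3}\right) - 14\right) 143 = \left(\left(2 - 3 - \frac{88}{3}\right) - 14\right) 143 = \left(- \frac{91}{3} - 14\right) 143 = \left(- \frac{133}{3}\right) 143 = - \frac{19019}{3}$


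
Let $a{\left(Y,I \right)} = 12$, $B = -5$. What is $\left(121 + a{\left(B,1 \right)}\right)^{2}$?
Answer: $17689$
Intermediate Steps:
$\left(121 + a{\left(B,1 \right)}\right)^{2} = \left(121 + 12\right)^{2} = 133^{2} = 17689$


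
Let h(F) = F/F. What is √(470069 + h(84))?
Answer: 3*√52230 ≈ 685.62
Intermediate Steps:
h(F) = 1
√(470069 + h(84)) = √(470069 + 1) = √470070 = 3*√52230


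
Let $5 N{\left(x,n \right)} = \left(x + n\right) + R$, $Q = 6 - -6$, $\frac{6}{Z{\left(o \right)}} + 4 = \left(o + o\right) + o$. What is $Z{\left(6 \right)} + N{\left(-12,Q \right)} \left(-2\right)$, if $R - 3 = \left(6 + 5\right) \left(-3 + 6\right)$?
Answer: $- \frac{489}{35} \approx -13.971$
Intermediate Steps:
$R = 36$ ($R = 3 + \left(6 + 5\right) \left(-3 + 6\right) = 3 + 11 \cdot 3 = 3 + 33 = 36$)
$Z{\left(o \right)} = \frac{6}{-4 + 3 o}$ ($Z{\left(o \right)} = \frac{6}{-4 + \left(\left(o + o\right) + o\right)} = \frac{6}{-4 + \left(2 o + o\right)} = \frac{6}{-4 + 3 o}$)
$Q = 12$ ($Q = 6 + 6 = 12$)
$N{\left(x,n \right)} = \frac{36}{5} + \frac{n}{5} + \frac{x}{5}$ ($N{\left(x,n \right)} = \frac{\left(x + n\right) + 36}{5} = \frac{\left(n + x\right) + 36}{5} = \frac{36 + n + x}{5} = \frac{36}{5} + \frac{n}{5} + \frac{x}{5}$)
$Z{\left(6 \right)} + N{\left(-12,Q \right)} \left(-2\right) = \frac{6}{-4 + 3 \cdot 6} + \left(\frac{36}{5} + \frac{1}{5} \cdot 12 + \frac{1}{5} \left(-12\right)\right) \left(-2\right) = \frac{6}{-4 + 18} + \left(\frac{36}{5} + \frac{12}{5} - \frac{12}{5}\right) \left(-2\right) = \frac{6}{14} + \frac{36}{5} \left(-2\right) = 6 \cdot \frac{1}{14} - \frac{72}{5} = \frac{3}{7} - \frac{72}{5} = - \frac{489}{35}$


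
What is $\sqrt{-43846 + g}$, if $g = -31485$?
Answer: $i \sqrt{75331} \approx 274.46 i$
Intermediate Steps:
$\sqrt{-43846 + g} = \sqrt{-43846 - 31485} = \sqrt{-75331} = i \sqrt{75331}$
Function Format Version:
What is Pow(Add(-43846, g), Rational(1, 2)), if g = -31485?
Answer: Mul(I, Pow(75331, Rational(1, 2))) ≈ Mul(274.46, I)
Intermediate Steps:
Pow(Add(-43846, g), Rational(1, 2)) = Pow(Add(-43846, -31485), Rational(1, 2)) = Pow(-75331, Rational(1, 2)) = Mul(I, Pow(75331, Rational(1, 2)))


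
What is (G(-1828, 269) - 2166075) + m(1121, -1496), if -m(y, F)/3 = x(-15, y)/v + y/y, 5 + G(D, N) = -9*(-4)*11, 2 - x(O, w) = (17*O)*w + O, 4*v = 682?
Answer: -740214499/341 ≈ -2.1707e+6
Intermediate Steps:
v = 341/2 (v = (1/4)*682 = 341/2 ≈ 170.50)
x(O, w) = 2 - O - 17*O*w (x(O, w) = 2 - ((17*O)*w + O) = 2 - (17*O*w + O) = 2 - (O + 17*O*w) = 2 + (-O - 17*O*w) = 2 - O - 17*O*w)
G(D, N) = 391 (G(D, N) = -5 - 9*(-4)*11 = -5 + 36*11 = -5 + 396 = 391)
m(y, F) = -1125/341 - 1530*y/341 (m(y, F) = -3*((2 - 1*(-15) - 17*(-15)*y)/(341/2) + y/y) = -3*((2 + 15 + 255*y)*(2/341) + 1) = -3*((17 + 255*y)*(2/341) + 1) = -3*((34/341 + 510*y/341) + 1) = -3*(375/341 + 510*y/341) = -1125/341 - 1530*y/341)
(G(-1828, 269) - 2166075) + m(1121, -1496) = (391 - 2166075) + (-1125/341 - 1530/341*1121) = -2165684 + (-1125/341 - 1715130/341) = -2165684 - 1716255/341 = -740214499/341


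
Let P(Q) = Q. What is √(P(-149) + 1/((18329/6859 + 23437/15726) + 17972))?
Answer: I*√560193711973384533368109035/1938992198485 ≈ 12.207*I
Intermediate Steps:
√(P(-149) + 1/((18329/6859 + 23437/15726) + 17972)) = √(-149 + 1/((18329/6859 + 23437/15726) + 17972)) = √(-149 + 1/(448996237/107864634 + 17972)) = √(-149 + 1/(1938992198485/107864634)) = √(-149 + 107864634/1938992198485) = √(-288909729709631/1938992198485) = I*√560193711973384533368109035/1938992198485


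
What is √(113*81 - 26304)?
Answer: I*√17151 ≈ 130.96*I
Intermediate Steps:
√(113*81 - 26304) = √(9153 - 26304) = √(-17151) = I*√17151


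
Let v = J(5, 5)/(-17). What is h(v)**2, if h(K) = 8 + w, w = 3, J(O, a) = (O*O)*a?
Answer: 121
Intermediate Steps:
J(O, a) = a*O**2 (J(O, a) = O**2*a = a*O**2)
v = -125/17 (v = (5*5**2)/(-17) = (5*25)*(-1/17) = 125*(-1/17) = -125/17 ≈ -7.3529)
h(K) = 11 (h(K) = 8 + 3 = 11)
h(v)**2 = 11**2 = 121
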